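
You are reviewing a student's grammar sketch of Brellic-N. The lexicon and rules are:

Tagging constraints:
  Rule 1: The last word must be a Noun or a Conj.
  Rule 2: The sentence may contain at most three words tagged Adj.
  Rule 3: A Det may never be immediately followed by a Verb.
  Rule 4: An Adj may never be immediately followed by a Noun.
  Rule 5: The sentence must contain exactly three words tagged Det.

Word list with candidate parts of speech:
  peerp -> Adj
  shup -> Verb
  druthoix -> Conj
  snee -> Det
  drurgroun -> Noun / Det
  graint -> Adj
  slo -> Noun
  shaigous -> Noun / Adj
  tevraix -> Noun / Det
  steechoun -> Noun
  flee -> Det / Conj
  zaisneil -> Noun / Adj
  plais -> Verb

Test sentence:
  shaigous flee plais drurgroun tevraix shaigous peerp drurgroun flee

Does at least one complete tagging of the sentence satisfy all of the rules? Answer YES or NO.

YES

Candidates per position — 1:shaigous {Noun,Adj}; 2:flee {Det,Conj}; 3:plais {Verb}; 4:drurgroun {Noun,Det}; 5:tevraix {Noun,Det}; 6:shaigous {Noun,Adj}; 7:peerp {Adj}; 8:drurgroun {Noun,Det}; 9:flee {Det,Conj}.
One satisfying assignment: Noun Conj Verb Det Det Adj Adj Det Conj.
Checking: rule 1 ✓; rule 2 ✓; rule 3 ✓; rule 4 ✓; rule 5 ✓.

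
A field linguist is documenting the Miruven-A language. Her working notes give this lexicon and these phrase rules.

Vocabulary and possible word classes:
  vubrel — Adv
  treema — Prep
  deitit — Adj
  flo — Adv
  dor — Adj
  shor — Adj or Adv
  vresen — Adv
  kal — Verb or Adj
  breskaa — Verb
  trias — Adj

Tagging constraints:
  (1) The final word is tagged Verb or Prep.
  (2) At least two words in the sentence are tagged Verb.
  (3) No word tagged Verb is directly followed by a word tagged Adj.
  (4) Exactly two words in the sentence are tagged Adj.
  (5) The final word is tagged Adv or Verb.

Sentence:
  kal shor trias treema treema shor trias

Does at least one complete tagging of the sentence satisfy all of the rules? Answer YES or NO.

Candidates per position — 1:kal {Verb,Adj}; 2:shor {Adj,Adv}; 3:trias {Adj}; 4:treema {Prep}; 5:treema {Prep}; 6:shor {Adj,Adv}; 7:trias {Adj}.
Rule 1 cannot be satisfied by any choice of tags from the lexicon.
So there is no consistent tagging.

NO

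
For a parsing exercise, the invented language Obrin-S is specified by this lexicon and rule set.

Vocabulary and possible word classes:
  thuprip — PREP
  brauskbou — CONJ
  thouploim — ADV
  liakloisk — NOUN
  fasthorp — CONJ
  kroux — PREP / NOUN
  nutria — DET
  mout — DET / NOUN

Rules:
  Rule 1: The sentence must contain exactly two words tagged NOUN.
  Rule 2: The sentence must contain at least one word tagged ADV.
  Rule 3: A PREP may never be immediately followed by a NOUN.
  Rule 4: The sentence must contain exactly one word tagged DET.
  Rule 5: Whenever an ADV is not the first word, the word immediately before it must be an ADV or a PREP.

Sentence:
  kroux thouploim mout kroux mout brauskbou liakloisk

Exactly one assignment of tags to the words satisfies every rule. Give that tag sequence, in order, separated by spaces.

PREP ADV NOUN PREP DET CONJ NOUN

Candidates per position — 1:kroux {PREP,NOUN}; 2:thouploim {ADV}; 3:mout {DET,NOUN}; 4:kroux {PREP,NOUN}; 5:mout {DET,NOUN}; 6:brauskbou {CONJ}; 7:liakloisk {NOUN}.
Position 1: tagging it NOUN would leave rule 5 unsatisfiable, so it must be PREP.
The remaining ambiguous positions (3, 4, 5) are resolved jointly — only one combination satisfies every rule.
That leaves exactly one tagging: PREP ADV NOUN PREP DET CONJ NOUN.
Verifying each rule — rule 1 ✓; rule 2 ✓; rule 3 ✓; rule 4 ✓; rule 5 ✓.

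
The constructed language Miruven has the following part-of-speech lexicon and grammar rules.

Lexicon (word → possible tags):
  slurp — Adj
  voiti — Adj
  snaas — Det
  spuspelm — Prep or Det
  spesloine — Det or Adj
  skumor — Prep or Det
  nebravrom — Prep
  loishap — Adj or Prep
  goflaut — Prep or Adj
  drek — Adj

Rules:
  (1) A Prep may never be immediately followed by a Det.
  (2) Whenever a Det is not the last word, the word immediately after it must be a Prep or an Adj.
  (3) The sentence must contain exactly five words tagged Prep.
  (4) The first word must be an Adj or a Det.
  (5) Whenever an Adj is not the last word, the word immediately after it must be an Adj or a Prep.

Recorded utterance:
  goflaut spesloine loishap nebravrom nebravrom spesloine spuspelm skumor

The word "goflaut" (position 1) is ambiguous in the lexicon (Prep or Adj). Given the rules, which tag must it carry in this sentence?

Adj

Candidates per position — 1:goflaut {Prep,Adj}; 2:spesloine {Det,Adj}; 3:loishap {Adj,Prep}; 4:nebravrom {Prep}; 5:nebravrom {Prep}; 6:spesloine {Det,Adj}; 7:spuspelm {Prep,Det}; 8:skumor {Prep,Det}.
Word 1 cannot be Prep — rule 4 would then fail for every completion. It is Adj.
Word 2 cannot be Det — rule 5 would then fail for every completion. It is Adj.
Word 3 cannot be Adj — rule 3 would then fail for every completion. It is Prep.
Word 6 cannot be Det — rule 1 would then fail for every completion. It is Adj.
Word 7 cannot be Det — rule 3 would then fail for every completion. It is Prep.
Word 8 cannot be Det — rule 1 would then fail for every completion. It is Prep.
The unique satisfying tagging is: Adj Adj Prep Prep Prep Adj Prep Prep.
Verifying each rule — rule 1 satisfied; rule 2 satisfied; rule 3 satisfied; rule 4 satisfied; rule 5 satisfied.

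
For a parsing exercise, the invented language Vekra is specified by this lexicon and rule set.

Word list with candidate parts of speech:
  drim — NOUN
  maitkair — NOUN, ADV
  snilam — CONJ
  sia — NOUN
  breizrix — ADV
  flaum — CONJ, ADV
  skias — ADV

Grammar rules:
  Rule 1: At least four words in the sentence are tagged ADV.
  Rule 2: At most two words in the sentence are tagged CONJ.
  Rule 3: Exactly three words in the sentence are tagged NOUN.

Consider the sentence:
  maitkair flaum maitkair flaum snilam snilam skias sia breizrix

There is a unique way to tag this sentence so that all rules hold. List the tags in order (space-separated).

NOUN ADV NOUN ADV CONJ CONJ ADV NOUN ADV

Candidates per position — 1:maitkair {NOUN,ADV}; 2:flaum {CONJ,ADV}; 3:maitkair {NOUN,ADV}; 4:flaum {CONJ,ADV}; 5:snilam {CONJ}; 6:snilam {CONJ}; 7:skias {ADV}; 8:sia {NOUN}; 9:breizrix {ADV}.
At position 1, choosing ADV makes rule 3 impossible to satisfy; hence NOUN.
At position 2, choosing CONJ makes rule 2 impossible to satisfy; hence ADV.
At position 3, choosing ADV makes rule 3 impossible to satisfy; hence NOUN.
At position 4, choosing CONJ makes rule 1 impossible to satisfy; hence ADV.
That leaves exactly one tagging: NOUN ADV NOUN ADV CONJ CONJ ADV NOUN ADV.
Verifying each rule — rule 1 ok; rule 2 ok; rule 3 ok.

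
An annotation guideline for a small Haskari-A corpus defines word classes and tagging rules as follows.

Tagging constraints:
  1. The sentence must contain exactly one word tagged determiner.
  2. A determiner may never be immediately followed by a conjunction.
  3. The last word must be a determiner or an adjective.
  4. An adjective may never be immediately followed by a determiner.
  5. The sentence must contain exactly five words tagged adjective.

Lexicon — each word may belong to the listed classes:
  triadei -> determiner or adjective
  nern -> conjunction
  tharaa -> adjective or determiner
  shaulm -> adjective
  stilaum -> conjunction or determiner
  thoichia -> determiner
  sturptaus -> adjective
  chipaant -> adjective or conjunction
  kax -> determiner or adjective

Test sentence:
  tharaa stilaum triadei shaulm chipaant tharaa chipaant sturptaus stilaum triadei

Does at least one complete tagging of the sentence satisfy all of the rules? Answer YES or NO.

YES

Candidates per position — 1:tharaa {adjective,determiner}; 2:stilaum {conjunction,determiner}; 3:triadei {determiner,adjective}; 4:shaulm {adjective}; 5:chipaant {adjective,conjunction}; 6:tharaa {adjective,determiner}; 7:chipaant {adjective,conjunction}; 8:sturptaus {adjective}; 9:stilaum {conjunction,determiner}; 10:triadei {determiner,adjective}.
One satisfying assignment: adjective conjunction determiner adjective conjunction adjective conjunction adjective conjunction adjective.
Rule-by-rule: rule 1 holds; rule 2 holds; rule 3 holds; rule 4 holds; rule 5 holds.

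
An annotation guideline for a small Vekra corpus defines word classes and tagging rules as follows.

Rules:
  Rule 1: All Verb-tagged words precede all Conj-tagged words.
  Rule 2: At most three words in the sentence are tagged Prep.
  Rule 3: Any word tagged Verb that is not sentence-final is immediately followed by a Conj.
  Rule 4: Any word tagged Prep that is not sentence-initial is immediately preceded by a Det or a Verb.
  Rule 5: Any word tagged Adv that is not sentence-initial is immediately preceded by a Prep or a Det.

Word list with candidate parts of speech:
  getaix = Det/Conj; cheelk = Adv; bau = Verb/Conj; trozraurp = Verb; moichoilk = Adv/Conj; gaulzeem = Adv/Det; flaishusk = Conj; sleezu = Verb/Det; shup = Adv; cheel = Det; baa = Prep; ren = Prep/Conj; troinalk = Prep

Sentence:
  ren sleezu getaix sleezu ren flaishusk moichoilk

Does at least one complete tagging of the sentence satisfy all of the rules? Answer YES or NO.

Candidates per position — 1:ren {Prep,Conj}; 2:sleezu {Verb,Det}; 3:getaix {Det,Conj}; 4:sleezu {Verb,Det}; 5:ren {Prep,Conj}; 6:flaishusk {Conj}; 7:moichoilk {Adv,Conj}.
One satisfying assignment: Prep Det Det Det Conj Conj Conj.
Verifying each rule — rule 1 ✓; rule 2 ✓; rule 3 ✓; rule 4 ✓; rule 5 ✓.

YES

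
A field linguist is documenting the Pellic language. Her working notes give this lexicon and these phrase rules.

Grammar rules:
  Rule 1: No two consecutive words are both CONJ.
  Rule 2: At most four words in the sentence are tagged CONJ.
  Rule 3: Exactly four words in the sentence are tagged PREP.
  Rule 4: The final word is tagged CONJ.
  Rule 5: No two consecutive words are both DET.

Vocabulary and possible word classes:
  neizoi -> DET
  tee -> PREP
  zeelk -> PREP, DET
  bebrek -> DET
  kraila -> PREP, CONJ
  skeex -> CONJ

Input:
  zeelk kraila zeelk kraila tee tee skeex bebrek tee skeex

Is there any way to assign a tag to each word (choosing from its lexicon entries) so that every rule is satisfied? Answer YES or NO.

YES

Candidates per position — 1:zeelk {PREP,DET}; 2:kraila {PREP,CONJ}; 3:zeelk {PREP,DET}; 4:kraila {PREP,CONJ}; 5:tee {PREP}; 6:tee {PREP}; 7:skeex {CONJ}; 8:bebrek {DET}; 9:tee {PREP}; 10:skeex {CONJ}.
One satisfying assignment: DET CONJ PREP CONJ PREP PREP CONJ DET PREP CONJ.
Rule-by-rule: rule 1 ✓; rule 2 ✓; rule 3 ✓; rule 4 ✓; rule 5 ✓.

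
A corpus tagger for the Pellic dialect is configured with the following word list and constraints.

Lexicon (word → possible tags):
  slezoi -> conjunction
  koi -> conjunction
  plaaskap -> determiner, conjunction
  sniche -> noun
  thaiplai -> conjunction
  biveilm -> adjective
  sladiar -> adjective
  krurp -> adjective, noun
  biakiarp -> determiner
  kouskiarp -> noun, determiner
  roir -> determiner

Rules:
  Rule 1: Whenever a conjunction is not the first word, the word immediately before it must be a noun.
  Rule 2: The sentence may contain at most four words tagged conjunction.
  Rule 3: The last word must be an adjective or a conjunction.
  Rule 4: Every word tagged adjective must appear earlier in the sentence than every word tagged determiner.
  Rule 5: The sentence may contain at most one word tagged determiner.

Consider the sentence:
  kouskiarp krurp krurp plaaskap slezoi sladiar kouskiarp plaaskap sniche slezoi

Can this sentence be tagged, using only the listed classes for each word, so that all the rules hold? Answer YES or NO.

Candidates per position — 1:kouskiarp {noun,determiner}; 2:krurp {adjective,noun}; 3:krurp {adjective,noun}; 4:plaaskap {determiner,conjunction}; 5:slezoi {conjunction}; 6:sladiar {adjective}; 7:kouskiarp {noun,determiner}; 8:plaaskap {determiner,conjunction}; 9:sniche {noun}; 10:slezoi {conjunction}.
Rule 1 cannot be satisfied by any choice of tags from the lexicon.
So there is no consistent tagging.

NO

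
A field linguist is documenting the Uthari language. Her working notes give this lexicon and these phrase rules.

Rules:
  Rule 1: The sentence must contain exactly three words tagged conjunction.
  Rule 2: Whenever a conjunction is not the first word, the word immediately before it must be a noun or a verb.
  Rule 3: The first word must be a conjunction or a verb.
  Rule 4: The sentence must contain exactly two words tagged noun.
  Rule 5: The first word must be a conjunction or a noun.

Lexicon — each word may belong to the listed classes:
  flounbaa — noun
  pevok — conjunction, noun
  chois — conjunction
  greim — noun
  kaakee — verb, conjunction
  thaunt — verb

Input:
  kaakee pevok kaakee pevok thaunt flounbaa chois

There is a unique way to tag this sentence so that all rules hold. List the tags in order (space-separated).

conjunction noun verb conjunction verb noun conjunction

Candidates per position — 1:kaakee {verb,conjunction}; 2:pevok {conjunction,noun}; 3:kaakee {verb,conjunction}; 4:pevok {conjunction,noun}; 5:thaunt {verb}; 6:flounbaa {noun}; 7:chois {conjunction}.
If word 1 were verb, no tagging could satisfy rule 5; so word 1 is conjunction.
If word 2 were conjunction, no tagging could satisfy rule 2; so word 2 is noun.
If word 4 were noun, no tagging could satisfy rule 4; so word 4 is conjunction.
If word 3 were conjunction, no tagging could satisfy rule 1; so word 3 is verb.
So the tagging must be: conjunction noun verb conjunction verb noun conjunction.
Checking: rule 1 holds; rule 2 holds; rule 3 holds; rule 4 holds; rule 5 holds.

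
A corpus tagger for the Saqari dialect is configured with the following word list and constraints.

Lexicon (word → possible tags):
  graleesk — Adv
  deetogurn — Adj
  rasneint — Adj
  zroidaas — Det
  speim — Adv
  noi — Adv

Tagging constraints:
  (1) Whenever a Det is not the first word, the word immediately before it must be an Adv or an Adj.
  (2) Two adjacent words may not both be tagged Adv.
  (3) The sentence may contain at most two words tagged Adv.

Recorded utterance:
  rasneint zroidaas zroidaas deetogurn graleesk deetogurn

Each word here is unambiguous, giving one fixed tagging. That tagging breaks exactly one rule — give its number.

Fixed tagging: Adj Det Det Adj Adv Adj.
Applying the rules: R1 ✗, R2 ✓, R3 ✓.
Only rule 1 fails.

1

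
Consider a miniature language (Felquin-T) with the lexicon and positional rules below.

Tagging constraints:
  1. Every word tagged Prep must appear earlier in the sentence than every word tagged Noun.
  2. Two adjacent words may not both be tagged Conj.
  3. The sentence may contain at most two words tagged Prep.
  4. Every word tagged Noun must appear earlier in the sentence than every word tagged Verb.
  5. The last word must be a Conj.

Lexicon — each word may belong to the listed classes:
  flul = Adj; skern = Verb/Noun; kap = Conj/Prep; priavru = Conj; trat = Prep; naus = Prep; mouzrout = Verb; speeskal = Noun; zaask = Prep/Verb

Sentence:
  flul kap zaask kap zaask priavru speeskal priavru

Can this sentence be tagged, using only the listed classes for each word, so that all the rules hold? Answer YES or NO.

Candidates per position — 1:flul {Adj}; 2:kap {Conj,Prep}; 3:zaask {Prep,Verb}; 4:kap {Conj,Prep}; 5:zaask {Prep,Verb}; 6:priavru {Conj}; 7:speeskal {Noun}; 8:priavru {Conj}.
One satisfying assignment: Adj Conj Prep Conj Prep Conj Noun Conj.
Verifying each rule — rule 1 holds; rule 2 holds; rule 3 holds; rule 4 holds; rule 5 holds.

YES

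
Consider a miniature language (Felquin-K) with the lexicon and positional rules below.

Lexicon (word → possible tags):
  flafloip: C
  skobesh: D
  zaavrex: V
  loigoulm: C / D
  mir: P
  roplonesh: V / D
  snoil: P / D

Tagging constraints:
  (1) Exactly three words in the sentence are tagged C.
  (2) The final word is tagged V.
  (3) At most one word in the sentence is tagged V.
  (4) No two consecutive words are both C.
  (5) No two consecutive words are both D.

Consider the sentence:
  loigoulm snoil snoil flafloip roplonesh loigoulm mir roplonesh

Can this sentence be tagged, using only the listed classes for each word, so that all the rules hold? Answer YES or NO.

YES

Candidates per position — 1:loigoulm {C,D}; 2:snoil {P,D}; 3:snoil {P,D}; 4:flafloip {C}; 5:roplonesh {V,D}; 6:loigoulm {C,D}; 7:mir {P}; 8:roplonesh {V,D}.
One satisfying assignment: C P P C D C P V.
Rule-by-rule: rule 1 ok; rule 2 ok; rule 3 ok; rule 4 ok; rule 5 ok.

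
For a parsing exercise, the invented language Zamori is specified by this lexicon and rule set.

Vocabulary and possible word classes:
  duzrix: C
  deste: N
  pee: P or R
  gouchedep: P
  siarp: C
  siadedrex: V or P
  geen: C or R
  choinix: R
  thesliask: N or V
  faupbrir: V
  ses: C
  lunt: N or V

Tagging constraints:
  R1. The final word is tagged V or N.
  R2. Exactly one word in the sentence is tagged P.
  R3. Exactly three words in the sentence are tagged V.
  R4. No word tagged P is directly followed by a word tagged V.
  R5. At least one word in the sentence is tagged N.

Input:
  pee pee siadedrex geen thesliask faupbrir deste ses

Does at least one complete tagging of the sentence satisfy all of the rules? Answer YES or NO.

NO

Candidates per position — 1:pee {P,R}; 2:pee {P,R}; 3:siadedrex {V,P}; 4:geen {C,R}; 5:thesliask {N,V}; 6:faupbrir {V}; 7:deste {N}; 8:ses {C}.
Rule 1 cannot be satisfied by any choice of tags from the lexicon.
So there is no consistent tagging.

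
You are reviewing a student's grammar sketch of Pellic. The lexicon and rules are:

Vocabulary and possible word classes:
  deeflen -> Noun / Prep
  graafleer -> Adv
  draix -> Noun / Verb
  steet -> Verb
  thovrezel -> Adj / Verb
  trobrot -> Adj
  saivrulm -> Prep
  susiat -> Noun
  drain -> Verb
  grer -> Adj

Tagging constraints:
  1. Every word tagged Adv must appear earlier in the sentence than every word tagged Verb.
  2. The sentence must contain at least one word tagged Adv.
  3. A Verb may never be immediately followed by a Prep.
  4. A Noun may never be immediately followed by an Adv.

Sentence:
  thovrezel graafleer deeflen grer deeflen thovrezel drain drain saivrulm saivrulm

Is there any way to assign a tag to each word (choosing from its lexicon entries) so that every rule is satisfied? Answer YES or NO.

NO

Candidates per position — 1:thovrezel {Adj,Verb}; 2:graafleer {Adv}; 3:deeflen {Noun,Prep}; 4:grer {Adj}; 5:deeflen {Noun,Prep}; 6:thovrezel {Adj,Verb}; 7:drain {Verb}; 8:drain {Verb}; 9:saivrulm {Prep}; 10:saivrulm {Prep}.
Rule 3 cannot be satisfied by any choice of tags from the lexicon.
So there is no consistent tagging.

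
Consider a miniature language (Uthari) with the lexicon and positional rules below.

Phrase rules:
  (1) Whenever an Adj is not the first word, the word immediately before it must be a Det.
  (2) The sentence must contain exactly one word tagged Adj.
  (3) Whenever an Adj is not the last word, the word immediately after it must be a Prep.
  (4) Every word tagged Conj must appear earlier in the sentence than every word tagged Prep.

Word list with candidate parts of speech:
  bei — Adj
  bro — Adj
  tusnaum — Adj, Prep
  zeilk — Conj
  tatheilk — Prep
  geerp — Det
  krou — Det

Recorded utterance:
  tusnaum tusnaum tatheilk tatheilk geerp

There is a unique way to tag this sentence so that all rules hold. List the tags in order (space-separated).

Adj Prep Prep Prep Det

Candidates per position — 1:tusnaum {Adj,Prep}; 2:tusnaum {Adj,Prep}; 3:tatheilk {Prep}; 4:tatheilk {Prep}; 5:geerp {Det}.
Position 2: tagging it Adj would leave rule 1 unsatisfiable, so it must be Prep.
Position 1: tagging it Prep would leave rule 2 unsatisfiable, so it must be Adj.
So the tagging must be: Adj Prep Prep Prep Det.
Checking: rule 1 ✓; rule 2 ✓; rule 3 ✓; rule 4 ✓.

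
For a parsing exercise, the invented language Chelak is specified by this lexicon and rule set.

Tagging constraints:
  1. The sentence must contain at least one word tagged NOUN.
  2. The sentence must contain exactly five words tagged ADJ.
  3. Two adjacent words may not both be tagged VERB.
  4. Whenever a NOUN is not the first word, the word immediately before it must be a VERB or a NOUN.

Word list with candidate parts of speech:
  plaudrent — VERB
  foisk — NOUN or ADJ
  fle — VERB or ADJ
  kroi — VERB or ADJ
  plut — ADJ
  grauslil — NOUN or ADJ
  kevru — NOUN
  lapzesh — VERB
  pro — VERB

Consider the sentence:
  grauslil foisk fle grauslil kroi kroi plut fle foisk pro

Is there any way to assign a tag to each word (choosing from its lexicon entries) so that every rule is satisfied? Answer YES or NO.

YES

Candidates per position — 1:grauslil {NOUN,ADJ}; 2:foisk {NOUN,ADJ}; 3:fle {VERB,ADJ}; 4:grauslil {NOUN,ADJ}; 5:kroi {VERB,ADJ}; 6:kroi {VERB,ADJ}; 7:plut {ADJ}; 8:fle {VERB,ADJ}; 9:foisk {NOUN,ADJ}; 10:pro {VERB}.
One satisfying assignment: NOUN NOUN ADJ ADJ VERB ADJ ADJ VERB ADJ VERB.
Rule-by-rule: rule 1 satisfied; rule 2 satisfied; rule 3 satisfied; rule 4 satisfied.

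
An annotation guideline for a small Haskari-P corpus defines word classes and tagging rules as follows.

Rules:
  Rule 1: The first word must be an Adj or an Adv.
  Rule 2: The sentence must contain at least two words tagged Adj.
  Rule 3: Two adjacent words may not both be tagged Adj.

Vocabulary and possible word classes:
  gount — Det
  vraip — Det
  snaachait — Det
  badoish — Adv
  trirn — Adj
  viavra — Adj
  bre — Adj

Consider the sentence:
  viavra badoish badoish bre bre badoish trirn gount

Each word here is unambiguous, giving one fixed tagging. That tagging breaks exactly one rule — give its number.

Fixed tagging: Adj Adv Adv Adj Adj Adv Adj Det.
Applying the rules: R1 ✓, R2 ✓, R3 ✗.
Only rule 3 fails.

3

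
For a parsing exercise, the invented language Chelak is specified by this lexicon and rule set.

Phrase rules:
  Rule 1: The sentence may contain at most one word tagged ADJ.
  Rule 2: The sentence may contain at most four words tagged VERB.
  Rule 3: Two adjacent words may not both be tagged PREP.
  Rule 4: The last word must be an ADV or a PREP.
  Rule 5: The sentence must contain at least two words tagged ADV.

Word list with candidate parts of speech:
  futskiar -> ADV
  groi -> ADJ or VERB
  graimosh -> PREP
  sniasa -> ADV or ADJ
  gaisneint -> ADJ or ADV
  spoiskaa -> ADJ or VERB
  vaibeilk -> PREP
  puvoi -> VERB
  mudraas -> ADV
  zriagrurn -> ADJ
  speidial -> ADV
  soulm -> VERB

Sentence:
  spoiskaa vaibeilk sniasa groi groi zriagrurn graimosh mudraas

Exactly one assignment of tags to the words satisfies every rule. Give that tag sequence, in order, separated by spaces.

VERB PREP ADV VERB VERB ADJ PREP ADV

Candidates per position — 1:spoiskaa {ADJ,VERB}; 2:vaibeilk {PREP}; 3:sniasa {ADV,ADJ}; 4:groi {ADJ,VERB}; 5:groi {ADJ,VERB}; 6:zriagrurn {ADJ}; 7:graimosh {PREP}; 8:mudraas {ADV}.
At position 1, choosing ADJ makes rule 1 impossible to satisfy; hence VERB.
At position 3, choosing ADJ makes rule 1 impossible to satisfy; hence ADV.
At position 4, choosing ADJ makes rule 1 impossible to satisfy; hence VERB.
At position 5, choosing ADJ makes rule 1 impossible to satisfy; hence VERB.
That leaves exactly one tagging: VERB PREP ADV VERB VERB ADJ PREP ADV.
Rule-by-rule: rule 1 ✓; rule 2 ✓; rule 3 ✓; rule 4 ✓; rule 5 ✓.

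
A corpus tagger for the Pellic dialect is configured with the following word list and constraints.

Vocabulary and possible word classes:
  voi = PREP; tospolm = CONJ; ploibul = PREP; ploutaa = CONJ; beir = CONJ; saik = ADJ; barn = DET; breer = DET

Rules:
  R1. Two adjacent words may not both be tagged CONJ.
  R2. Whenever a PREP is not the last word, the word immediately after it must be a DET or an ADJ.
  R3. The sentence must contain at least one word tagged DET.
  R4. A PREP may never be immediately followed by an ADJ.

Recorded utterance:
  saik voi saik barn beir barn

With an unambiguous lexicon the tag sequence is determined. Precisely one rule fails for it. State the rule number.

4

Fixed tagging: ADJ PREP ADJ DET CONJ DET.
Checking each rule: R1 pass, R2 pass, R3 pass, R4 fail.
Only rule 4 fails.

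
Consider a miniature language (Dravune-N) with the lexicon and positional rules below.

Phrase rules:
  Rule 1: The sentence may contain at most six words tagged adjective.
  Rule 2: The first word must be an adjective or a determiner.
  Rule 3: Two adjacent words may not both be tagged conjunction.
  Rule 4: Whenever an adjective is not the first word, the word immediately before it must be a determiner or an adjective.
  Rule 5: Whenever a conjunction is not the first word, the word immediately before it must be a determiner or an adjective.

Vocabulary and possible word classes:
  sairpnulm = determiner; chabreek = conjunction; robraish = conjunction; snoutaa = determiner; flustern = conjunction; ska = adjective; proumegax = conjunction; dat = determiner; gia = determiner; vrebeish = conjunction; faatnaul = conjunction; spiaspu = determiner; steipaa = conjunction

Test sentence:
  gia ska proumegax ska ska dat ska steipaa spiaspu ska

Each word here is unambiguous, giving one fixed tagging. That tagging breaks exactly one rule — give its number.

Fixed tagging: determiner adjective conjunction adjective adjective determiner adjective conjunction determiner adjective.
Applying the rules: R1 ok, R2 ok, R3 ok, R4 fails, R5 ok.
Only rule 4 fails.

4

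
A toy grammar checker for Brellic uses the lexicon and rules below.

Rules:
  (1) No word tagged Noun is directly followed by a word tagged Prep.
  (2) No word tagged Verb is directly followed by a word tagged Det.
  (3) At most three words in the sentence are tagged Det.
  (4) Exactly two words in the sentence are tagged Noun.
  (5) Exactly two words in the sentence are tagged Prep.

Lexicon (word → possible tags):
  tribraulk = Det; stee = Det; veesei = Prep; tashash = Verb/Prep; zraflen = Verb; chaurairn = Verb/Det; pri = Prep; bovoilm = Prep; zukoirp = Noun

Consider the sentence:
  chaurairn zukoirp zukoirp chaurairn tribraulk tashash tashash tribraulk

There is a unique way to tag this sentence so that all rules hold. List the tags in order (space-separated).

Verb Noun Noun Det Det Prep Prep Det

Candidates per position — 1:chaurairn {Verb,Det}; 2:zukoirp {Noun}; 3:zukoirp {Noun}; 4:chaurairn {Verb,Det}; 5:tribraulk {Det}; 6:tashash {Verb,Prep}; 7:tashash {Verb,Prep}; 8:tribraulk {Det}.
At position 4, choosing Verb makes rule 2 impossible to satisfy; hence Det.
At position 6, choosing Verb makes rule 5 impossible to satisfy; hence Prep.
At position 7, choosing Verb makes rule 2 impossible to satisfy; hence Prep.
At position 1, choosing Det makes rule 3 impossible to satisfy; hence Verb.
So the tagging must be: Verb Noun Noun Det Det Prep Prep Det.
Check: rule 1 satisfied; rule 2 satisfied; rule 3 satisfied; rule 4 satisfied; rule 5 satisfied.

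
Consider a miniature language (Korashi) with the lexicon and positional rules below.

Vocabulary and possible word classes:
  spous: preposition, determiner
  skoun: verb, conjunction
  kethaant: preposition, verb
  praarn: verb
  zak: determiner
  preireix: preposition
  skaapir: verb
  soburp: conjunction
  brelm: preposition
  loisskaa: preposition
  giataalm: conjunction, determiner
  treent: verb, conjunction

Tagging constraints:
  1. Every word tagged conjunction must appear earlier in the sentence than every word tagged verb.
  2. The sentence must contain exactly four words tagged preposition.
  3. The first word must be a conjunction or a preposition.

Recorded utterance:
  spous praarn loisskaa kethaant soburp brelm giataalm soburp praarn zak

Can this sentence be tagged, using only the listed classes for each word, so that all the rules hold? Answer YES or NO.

NO

Candidates per position — 1:spous {preposition,determiner}; 2:praarn {verb}; 3:loisskaa {preposition}; 4:kethaant {preposition,verb}; 5:soburp {conjunction}; 6:brelm {preposition}; 7:giataalm {conjunction,determiner}; 8:soburp {conjunction}; 9:praarn {verb}; 10:zak {determiner}.
Rule 1 cannot be satisfied by any choice of tags from the lexicon.
So there is no consistent tagging.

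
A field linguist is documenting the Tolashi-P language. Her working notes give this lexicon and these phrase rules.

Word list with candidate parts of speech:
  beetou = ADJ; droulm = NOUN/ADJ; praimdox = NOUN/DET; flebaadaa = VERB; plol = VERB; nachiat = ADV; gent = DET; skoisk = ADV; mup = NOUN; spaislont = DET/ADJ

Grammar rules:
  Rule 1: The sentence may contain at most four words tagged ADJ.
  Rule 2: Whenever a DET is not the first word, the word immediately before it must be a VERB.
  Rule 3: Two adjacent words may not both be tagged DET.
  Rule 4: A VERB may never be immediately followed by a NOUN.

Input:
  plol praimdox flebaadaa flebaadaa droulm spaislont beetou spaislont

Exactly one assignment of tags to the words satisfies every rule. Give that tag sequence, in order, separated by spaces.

Candidates per position — 1:plol {VERB}; 2:praimdox {NOUN,DET}; 3:flebaadaa {VERB}; 4:flebaadaa {VERB}; 5:droulm {NOUN,ADJ}; 6:spaislont {DET,ADJ}; 7:beetou {ADJ}; 8:spaislont {DET,ADJ}.
At position 2, choosing NOUN makes rule 4 impossible to satisfy; hence DET.
At position 5, choosing NOUN makes rule 4 impossible to satisfy; hence ADJ.
At position 6, choosing DET makes rule 2 impossible to satisfy; hence ADJ.
At position 8, choosing DET makes rule 2 impossible to satisfy; hence ADJ.
So the tagging must be: VERB DET VERB VERB ADJ ADJ ADJ ADJ.
Check: rule 1 holds; rule 2 holds; rule 3 holds; rule 4 holds.

VERB DET VERB VERB ADJ ADJ ADJ ADJ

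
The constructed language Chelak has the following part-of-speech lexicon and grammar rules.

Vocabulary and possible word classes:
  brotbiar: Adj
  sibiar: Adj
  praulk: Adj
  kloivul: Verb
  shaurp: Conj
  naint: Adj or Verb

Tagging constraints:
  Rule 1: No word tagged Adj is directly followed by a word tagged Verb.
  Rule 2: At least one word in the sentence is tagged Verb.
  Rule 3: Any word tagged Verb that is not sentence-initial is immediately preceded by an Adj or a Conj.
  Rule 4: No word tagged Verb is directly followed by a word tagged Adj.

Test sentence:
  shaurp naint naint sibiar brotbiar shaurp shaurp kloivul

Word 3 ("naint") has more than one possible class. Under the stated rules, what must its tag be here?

Adj

Candidates per position — 1:shaurp {Conj}; 2:naint {Adj,Verb}; 3:naint {Adj,Verb}; 4:sibiar {Adj}; 5:brotbiar {Adj}; 6:shaurp {Conj}; 7:shaurp {Conj}; 8:kloivul {Verb}.
If word 2 were Verb, no tagging could satisfy rule 4; so word 2 is Adj.
If word 3 were Verb, no tagging could satisfy rule 1; so word 3 is Adj.
That leaves exactly one tagging: Conj Adj Adj Adj Adj Conj Conj Verb.
Check: rule 1 satisfied; rule 2 satisfied; rule 3 satisfied; rule 4 satisfied.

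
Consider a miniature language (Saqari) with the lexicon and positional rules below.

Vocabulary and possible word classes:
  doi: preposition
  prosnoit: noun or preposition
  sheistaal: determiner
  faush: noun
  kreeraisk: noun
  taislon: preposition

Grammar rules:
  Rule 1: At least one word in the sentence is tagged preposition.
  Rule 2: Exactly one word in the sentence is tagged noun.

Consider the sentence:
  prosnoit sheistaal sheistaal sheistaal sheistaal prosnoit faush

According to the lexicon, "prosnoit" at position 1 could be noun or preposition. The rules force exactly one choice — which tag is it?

Candidates per position — 1:prosnoit {noun,preposition}; 2:sheistaal {determiner}; 3:sheistaal {determiner}; 4:sheistaal {determiner}; 5:sheistaal {determiner}; 6:prosnoit {noun,preposition}; 7:faush {noun}.
At position 1, choosing noun makes rule 2 impossible to satisfy; hence preposition.
At position 6, choosing noun makes rule 2 impossible to satisfy; hence preposition.
The only consistent sequence is: preposition determiner determiner determiner determiner preposition noun.
Rule-by-rule: rule 1 satisfied; rule 2 satisfied.

preposition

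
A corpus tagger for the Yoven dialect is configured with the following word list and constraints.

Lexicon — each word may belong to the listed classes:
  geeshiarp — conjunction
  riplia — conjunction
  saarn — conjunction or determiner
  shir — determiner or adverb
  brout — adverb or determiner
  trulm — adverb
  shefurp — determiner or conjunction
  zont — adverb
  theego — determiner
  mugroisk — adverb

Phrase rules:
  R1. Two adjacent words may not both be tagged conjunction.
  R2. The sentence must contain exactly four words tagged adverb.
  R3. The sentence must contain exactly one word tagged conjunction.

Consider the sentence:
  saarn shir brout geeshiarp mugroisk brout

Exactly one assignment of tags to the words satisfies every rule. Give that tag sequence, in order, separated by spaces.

determiner adverb adverb conjunction adverb adverb

Candidates per position — 1:saarn {conjunction,determiner}; 2:shir {determiner,adverb}; 3:brout {adverb,determiner}; 4:geeshiarp {conjunction}; 5:mugroisk {adverb}; 6:brout {adverb,determiner}.
If word 1 were conjunction, no tagging could satisfy rule 3; so word 1 is determiner.
If word 2 were determiner, no tagging could satisfy rule 2; so word 2 is adverb.
If word 3 were determiner, no tagging could satisfy rule 2; so word 3 is adverb.
If word 6 were determiner, no tagging could satisfy rule 2; so word 6 is adverb.
That leaves exactly one tagging: determiner adverb adverb conjunction adverb adverb.
Checking: rule 1 ✓; rule 2 ✓; rule 3 ✓.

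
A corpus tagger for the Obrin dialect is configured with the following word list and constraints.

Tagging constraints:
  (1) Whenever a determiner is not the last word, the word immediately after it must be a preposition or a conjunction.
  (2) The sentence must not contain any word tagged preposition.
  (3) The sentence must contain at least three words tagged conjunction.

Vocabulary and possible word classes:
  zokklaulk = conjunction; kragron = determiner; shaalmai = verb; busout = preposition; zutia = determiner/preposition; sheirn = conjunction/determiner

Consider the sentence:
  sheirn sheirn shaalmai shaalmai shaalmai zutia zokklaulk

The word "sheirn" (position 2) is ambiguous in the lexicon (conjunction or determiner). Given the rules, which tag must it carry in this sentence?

Candidates per position — 1:sheirn {conjunction,determiner}; 2:sheirn {conjunction,determiner}; 3:shaalmai {verb}; 4:shaalmai {verb}; 5:shaalmai {verb}; 6:zutia {determiner,preposition}; 7:zokklaulk {conjunction}.
Position 1: tagging it determiner would leave rule 3 unsatisfiable, so it must be conjunction.
Position 2: tagging it determiner would leave rule 1 unsatisfiable, so it must be conjunction.
Position 6: tagging it preposition would leave rule 2 unsatisfiable, so it must be determiner.
The only consistent sequence is: conjunction conjunction verb verb verb determiner conjunction.
Rule-by-rule: rule 1 holds; rule 2 holds; rule 3 holds.

conjunction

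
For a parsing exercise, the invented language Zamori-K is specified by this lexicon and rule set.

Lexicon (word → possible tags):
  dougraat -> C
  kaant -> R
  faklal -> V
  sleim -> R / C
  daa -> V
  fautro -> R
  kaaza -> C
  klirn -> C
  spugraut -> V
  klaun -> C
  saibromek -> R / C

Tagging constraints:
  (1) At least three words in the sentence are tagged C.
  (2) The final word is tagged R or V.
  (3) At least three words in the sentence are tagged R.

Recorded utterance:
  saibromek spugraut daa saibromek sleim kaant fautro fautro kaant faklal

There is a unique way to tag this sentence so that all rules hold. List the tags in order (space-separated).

C V V C C R R R R V

Candidates per position — 1:saibromek {R,C}; 2:spugraut {V}; 3:daa {V}; 4:saibromek {R,C}; 5:sleim {R,C}; 6:kaant {R}; 7:fautro {R}; 8:fautro {R}; 9:kaant {R}; 10:faklal {V}.
Word 1 cannot be R — rule 1 would then fail for every completion. It is C.
Word 4 cannot be R — rule 1 would then fail for every completion. It is C.
Word 5 cannot be R — rule 1 would then fail for every completion. It is C.
That leaves exactly one tagging: C V V C C R R R R V.
Check: rule 1 ✓; rule 2 ✓; rule 3 ✓.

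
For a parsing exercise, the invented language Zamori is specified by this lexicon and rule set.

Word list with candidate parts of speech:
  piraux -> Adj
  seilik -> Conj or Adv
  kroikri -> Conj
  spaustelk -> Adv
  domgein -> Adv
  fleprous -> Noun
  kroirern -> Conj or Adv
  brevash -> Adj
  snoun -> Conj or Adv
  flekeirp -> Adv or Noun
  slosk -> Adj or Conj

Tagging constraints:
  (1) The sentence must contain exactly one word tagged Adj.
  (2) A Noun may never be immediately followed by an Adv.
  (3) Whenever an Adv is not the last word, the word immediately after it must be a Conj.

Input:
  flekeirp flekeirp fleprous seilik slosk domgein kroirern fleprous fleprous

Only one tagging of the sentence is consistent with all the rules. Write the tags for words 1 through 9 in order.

Noun Noun Noun Conj Adj Adv Conj Noun Noun

Candidates per position — 1:flekeirp {Adv,Noun}; 2:flekeirp {Adv,Noun}; 3:fleprous {Noun}; 4:seilik {Conj,Adv}; 5:slosk {Adj,Conj}; 6:domgein {Adv}; 7:kroirern {Conj,Adv}; 8:fleprous {Noun}; 9:fleprous {Noun}.
Position 1: tagging it Adv would leave rule 3 unsatisfiable, so it must be Noun.
Position 2: tagging it Adv would leave rule 2 unsatisfiable, so it must be Noun.
Position 4: tagging it Adv would leave rule 2 unsatisfiable, so it must be Conj.
Position 5: tagging it Conj would leave rule 1 unsatisfiable, so it must be Adj.
Position 7: tagging it Adv would leave rule 3 unsatisfiable, so it must be Conj.
That leaves exactly one tagging: Noun Noun Noun Conj Adj Adv Conj Noun Noun.
Rule-by-rule: rule 1 ✓; rule 2 ✓; rule 3 ✓.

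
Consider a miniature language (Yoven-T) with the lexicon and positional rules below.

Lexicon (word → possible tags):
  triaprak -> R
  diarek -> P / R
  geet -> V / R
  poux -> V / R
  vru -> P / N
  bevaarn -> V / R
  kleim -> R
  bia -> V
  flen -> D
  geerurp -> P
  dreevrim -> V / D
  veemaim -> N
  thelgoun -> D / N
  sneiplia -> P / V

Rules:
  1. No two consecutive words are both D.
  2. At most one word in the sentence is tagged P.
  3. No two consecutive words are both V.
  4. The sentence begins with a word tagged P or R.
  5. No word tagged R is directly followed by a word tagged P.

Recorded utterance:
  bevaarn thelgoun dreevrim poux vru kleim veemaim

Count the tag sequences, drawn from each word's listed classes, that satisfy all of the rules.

5

Candidates per position — 1:bevaarn {V,R}; 2:thelgoun {D,N}; 3:dreevrim {V,D}; 4:poux {V,R}; 5:vru {P,N}; 6:kleim {R}; 7:veemaim {N}.
There are 32 candidate sequences in total.
The sequences that satisfy every rule: R D V R N R N; R N V R N R N; R N D V P R N; R N D V N R N; R N D R N R N.
Count = 5.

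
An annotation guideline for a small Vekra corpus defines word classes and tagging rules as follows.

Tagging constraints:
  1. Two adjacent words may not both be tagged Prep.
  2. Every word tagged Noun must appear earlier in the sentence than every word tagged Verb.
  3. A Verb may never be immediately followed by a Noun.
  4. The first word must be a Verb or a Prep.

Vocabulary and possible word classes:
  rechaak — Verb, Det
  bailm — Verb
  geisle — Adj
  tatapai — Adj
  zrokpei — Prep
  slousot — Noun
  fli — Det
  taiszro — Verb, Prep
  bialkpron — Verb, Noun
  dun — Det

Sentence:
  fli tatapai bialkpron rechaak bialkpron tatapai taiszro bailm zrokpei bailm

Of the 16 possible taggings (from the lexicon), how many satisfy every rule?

0

Candidates per position — 1:fli {Det}; 2:tatapai {Adj}; 3:bialkpron {Verb,Noun}; 4:rechaak {Verb,Det}; 5:bialkpron {Verb,Noun}; 6:tatapai {Adj}; 7:taiszro {Verb,Prep}; 8:bailm {Verb}; 9:zrokpei {Prep}; 10:bailm {Verb}.
There are 16 candidate sequences in total.
Rule 4 cannot be satisfied by any choice of tags from the lexicon.
So there is no consistent tagging.
Count = 0.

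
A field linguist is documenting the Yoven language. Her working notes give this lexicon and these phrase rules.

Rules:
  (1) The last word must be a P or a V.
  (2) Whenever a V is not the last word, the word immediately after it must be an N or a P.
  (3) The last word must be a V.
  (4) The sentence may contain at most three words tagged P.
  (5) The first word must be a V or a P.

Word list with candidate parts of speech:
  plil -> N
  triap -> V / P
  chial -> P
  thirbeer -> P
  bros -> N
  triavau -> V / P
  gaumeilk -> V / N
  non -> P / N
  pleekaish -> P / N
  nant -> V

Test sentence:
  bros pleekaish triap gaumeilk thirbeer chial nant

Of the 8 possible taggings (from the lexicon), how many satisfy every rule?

0

Candidates per position — 1:bros {N}; 2:pleekaish {P,N}; 3:triap {V,P}; 4:gaumeilk {V,N}; 5:thirbeer {P}; 6:chial {P}; 7:nant {V}.
There are 8 candidate sequences in total.
Rule 5 cannot be satisfied by any choice of tags from the lexicon.
So there is no consistent tagging.
Count = 0.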